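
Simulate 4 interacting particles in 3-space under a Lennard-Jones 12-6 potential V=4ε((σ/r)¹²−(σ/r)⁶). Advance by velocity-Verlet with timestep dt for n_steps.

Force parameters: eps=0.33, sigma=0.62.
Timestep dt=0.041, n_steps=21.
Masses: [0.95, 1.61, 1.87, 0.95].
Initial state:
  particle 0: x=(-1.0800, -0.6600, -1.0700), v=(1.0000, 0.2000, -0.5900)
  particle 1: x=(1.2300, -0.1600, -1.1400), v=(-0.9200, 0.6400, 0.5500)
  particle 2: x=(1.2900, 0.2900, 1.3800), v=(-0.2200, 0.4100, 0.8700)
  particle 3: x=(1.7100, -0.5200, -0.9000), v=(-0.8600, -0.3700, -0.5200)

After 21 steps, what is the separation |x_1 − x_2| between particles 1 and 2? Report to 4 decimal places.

2.9235

step 0: x0=(-1.0800, -0.6600, -1.0700) x1=(1.2300, -0.1600, -1.1400) x2=(1.2900, 0.2900, 1.3800) x3=(1.7100, -0.5200, -0.9000)
step 1: x0=(-1.0390, -0.6518, -1.0942) x1=(1.1902, -0.1322, -1.1185) x2=(1.2810, 0.3068, 1.4157) x3=(1.6783, -0.5378, -0.9196)
step 2: x0=(-0.9980, -0.6436, -1.1184) x1=(1.1485, -0.1028, -1.0977) x2=(1.2720, 0.3236, 1.4513) x3=(1.6497, -0.5583, -0.9378)
step 3: x0=(-0.9570, -0.6354, -1.1426) x1=(1.1069, -0.0735, -1.0770) x2=(1.2629, 0.3404, 1.4870) x3=(1.6211, -0.5787, -0.9561)
step 4: x0=(-0.9160, -0.6272, -1.1668) x1=(1.0659, -0.0449, -1.0561) x2=(1.2539, 0.3572, 1.5227) x3=(1.5913, -0.5979, -0.9746)
step 5: x0=(-0.8750, -0.6190, -1.1909) x1=(1.0259, -0.0172, -1.0350) x2=(1.2449, 0.3740, 1.5583) x3=(1.5599, -0.6155, -0.9934)
step 6: x0=(-0.8339, -0.6108, -1.2151) x1=(0.9867, 0.0095, -1.0139) x2=(1.2359, 0.3909, 1.5940) x3=(1.5271, -0.6315, -1.0124)
step 7: x0=(-0.7929, -0.6026, -1.2393) x1=(0.9482, 0.0354, -0.9927) x2=(1.2269, 0.4077, 1.6297) x3=(1.4931, -0.6460, -1.0313)
step 8: x0=(-0.7518, -0.5944, -1.2635) x1=(0.9103, 0.0606, -0.9716) x2=(1.2178, 0.4245, 1.6653) x3=(1.4582, -0.6594, -1.0501)
step 9: x0=(-0.7108, -0.5861, -1.2877) x1=(0.8728, 0.0852, -0.9506) x2=(1.2088, 0.4413, 1.7010) x3=(1.4225, -0.6718, -1.0689)
step 10: x0=(-0.6697, -0.5779, -1.3119) x1=(0.8357, 0.1093, -0.9296) x2=(1.1998, 0.4581, 1.7367) x3=(1.3862, -0.6834, -1.0875)
step 11: x0=(-0.6286, -0.5697, -1.3360) x1=(0.7988, 0.1330, -0.9088) x2=(1.1908, 0.4749, 1.7723) x3=(1.3494, -0.6943, -1.1059)
step 12: x0=(-0.5875, -0.5615, -1.3602) x1=(0.7621, 0.1564, -0.8880) x2=(1.1818, 0.4917, 1.8080) x3=(1.3123, -0.7047, -1.1243)
step 13: x0=(-0.5463, -0.5532, -1.3844) x1=(0.7255, 0.1795, -0.8673) x2=(1.1727, 0.5085, 1.8436) x3=(1.2749, -0.7147, -1.1425)
step 14: x0=(-0.5051, -0.5449, -1.4085) x1=(0.6891, 0.2025, -0.8466) x2=(1.1637, 0.5253, 1.8793) x3=(1.2373, -0.7243, -1.1607)
step 15: x0=(-0.4639, -0.5366, -1.4326) x1=(0.6527, 0.2252, -0.8260) x2=(1.1547, 0.5421, 1.9150) x3=(1.1995, -0.7337, -1.1787)
step 16: x0=(-0.4225, -0.5283, -1.4567) x1=(0.6164, 0.2478, -0.8055) x2=(1.1457, 0.5589, 1.9506) x3=(1.1615, -0.7428, -1.1967)
step 17: x0=(-0.3812, -0.5200, -1.4808) x1=(0.5801, 0.2703, -0.7850) x2=(1.1367, 0.5757, 1.9863) x3=(1.1235, -0.7517, -1.2146)
step 18: x0=(-0.3397, -0.5116, -1.5049) x1=(0.5438, 0.2927, -0.7646) x2=(1.1276, 0.5925, 2.0219) x3=(1.0853, -0.7605, -1.2324)
step 19: x0=(-0.2982, -0.5032, -1.5288) x1=(0.5076, 0.3150, -0.7442) x2=(1.1186, 0.6094, 2.0576) x3=(1.0470, -0.7692, -1.2502)
step 20: x0=(-0.2565, -0.4948, -1.5528) x1=(0.4713, 0.3372, -0.7239) x2=(1.1096, 0.6262, 2.0932) x3=(1.0086, -0.7777, -1.2680)
step 21: x0=(-0.2147, -0.4863, -1.5766) x1=(0.4351, 0.3593, -0.7036) x2=(1.1006, 0.6430, 2.1289) x3=(0.9700, -0.7861, -1.2857)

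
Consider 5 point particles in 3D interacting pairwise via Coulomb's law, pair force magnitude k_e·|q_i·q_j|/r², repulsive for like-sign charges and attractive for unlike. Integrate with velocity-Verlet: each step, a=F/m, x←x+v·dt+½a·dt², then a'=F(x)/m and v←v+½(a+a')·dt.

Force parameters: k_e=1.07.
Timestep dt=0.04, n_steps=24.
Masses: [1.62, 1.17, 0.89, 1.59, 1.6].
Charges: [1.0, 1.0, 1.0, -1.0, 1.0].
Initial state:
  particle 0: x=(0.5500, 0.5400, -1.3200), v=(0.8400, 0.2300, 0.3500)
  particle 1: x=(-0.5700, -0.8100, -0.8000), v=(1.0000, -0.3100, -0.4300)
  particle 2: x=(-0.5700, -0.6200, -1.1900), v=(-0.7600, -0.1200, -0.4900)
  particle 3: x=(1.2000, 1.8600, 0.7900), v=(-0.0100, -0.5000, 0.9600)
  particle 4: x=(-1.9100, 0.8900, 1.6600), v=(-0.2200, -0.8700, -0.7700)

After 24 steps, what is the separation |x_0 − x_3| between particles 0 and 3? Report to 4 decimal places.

2.6726

step 0: x0=(0.5500, 0.5400, -1.3200) x1=(-0.5700, -0.8100, -0.8000) x2=(-0.5700, -0.6200, -1.1900) x3=(1.2000, 1.8600, 0.7900) x4=(-1.9100, 0.8900, 1.6600)
step 1: x0=(0.5839, 0.5495, -1.3060) x1=(-0.5301, -0.8243, -0.8137) x2=(-0.6006, -0.6228, -1.2142) x3=(1.1995, 1.8399, 0.8283) x4=(-1.9188, 0.8553, 1.6293)
step 2: x0=(0.6183, 0.5596, -1.2921) x1=(-0.4892, -0.8420, -0.8210) x2=(-0.6330, -0.6219, -1.2466) x3=(1.1988, 1.8195, 0.8664) x4=(-1.9277, 0.8206, 1.5988)
step 3: x0=(0.6533, 0.5702, -1.2781) x1=(-0.4468, -0.8626, -0.8233) x2=(-0.6679, -0.6181, -1.2857) x3=(1.1979, 1.7990, 0.9043) x4=(-1.9366, 0.7862, 1.5684)
step 4: x0=(0.6887, 0.5814, -1.2642) x1=(-0.4027, -0.8854, -0.8218) x2=(-0.7055, -0.6121, -1.3296) x3=(1.1968, 1.7782, 0.9420) x4=(-1.9455, 0.7518, 1.5382)
step 5: x0=(0.7247, 0.5930, -1.2502) x1=(-0.3572, -0.9101, -0.8176) x2=(-0.7455, -0.6045, -1.3772) x3=(1.1954, 1.7572, 0.9795) x4=(-1.9545, 0.7175, 1.5083)
step 6: x0=(0.7611, 0.6052, -1.2362) x1=(-0.3104, -0.9361, -0.8114) x2=(-0.7876, -0.5958, -1.4274) x3=(1.1939, 1.7360, 1.0168) x4=(-1.9635, 0.6834, 1.4785)
step 7: x0=(0.7980, 0.6178, -1.2221) x1=(-0.2626, -0.9632, -0.8037) x2=(-0.8315, -0.5864, -1.4797) x3=(1.1922, 1.7146, 1.0538) x4=(-1.9725, 0.6494, 1.4489)
step 8: x0=(0.8353, 0.6309, -1.2079) x1=(-0.2140, -0.9912, -0.7948) x2=(-0.8768, -0.5764, -1.5336) x3=(1.1904, 1.6930, 1.0907) x4=(-1.9816, 0.6155, 1.4194)
step 9: x0=(0.8730, 0.6444, -1.1937) x1=(-0.1646, -1.0200, -0.7850) x2=(-0.9234, -0.5660, -1.5887) x3=(1.1883, 1.6711, 1.1273) x4=(-1.9908, 0.5817, 1.3902)
step 10: x0=(0.9111, 0.6582, -1.1794) x1=(-0.1146, -1.0494, -0.7744) x2=(-0.9711, -0.5553, -1.6449) x3=(1.1861, 1.6491, 1.1637) x4=(-2.0000, 0.5480, 1.3612)
step 11: x0=(0.9496, 0.6725, -1.1650) x1=(-0.0642, -1.0795, -0.7633) x2=(-1.0197, -0.5444, -1.7020) x3=(1.1837, 1.6269, 1.1998) x4=(-2.0093, 0.5144, 1.3324)
step 12: x0=(0.9884, 0.6872, -1.1505) x1=(-0.0133, -1.1101, -0.7516) x2=(-1.0690, -0.5333, -1.7599) x3=(1.1811, 1.6045, 1.2357) x4=(-2.0186, 0.4810, 1.3037)
step 13: x0=(1.0275, 0.7022, -1.1359) x1=(0.0379, -1.1412, -0.7396) x2=(-1.1191, -0.5221, -1.8184) x3=(1.1784, 1.5819, 1.2714) x4=(-2.0279, 0.4476, 1.2753)
step 14: x0=(1.0669, 0.7175, -1.1212) x1=(0.0894, -1.1727, -0.7271) x2=(-1.1697, -0.5108, -1.8775) x3=(1.1755, 1.5592, 1.3068) x4=(-2.0374, 0.4143, 1.2470)
step 15: x0=(1.1067, 0.7332, -1.1064) x1=(0.1412, -1.2046, -0.7144) x2=(-1.2209, -0.4994, -1.9371) x3=(1.1725, 1.5363, 1.3420) x4=(-2.0468, 0.3812, 1.2189)
step 16: x0=(1.1467, 0.7491, -1.0914) x1=(0.1933, -1.2369, -0.7013) x2=(-1.2726, -0.4880, -1.9972) x3=(1.1693, 1.5132, 1.3770) x4=(-2.0564, 0.3481, 1.1910)
step 17: x0=(1.1869, 0.7654, -1.0764) x1=(0.2456, -1.2696, -0.6881) x2=(-1.3247, -0.4764, -2.0578) x3=(1.1660, 1.4899, 1.4117) x4=(-2.0660, 0.3151, 1.1633)
step 18: x0=(1.2274, 0.7820, -1.0612) x1=(0.2981, -1.3026, -0.6746) x2=(-1.3771, -0.4649, -2.1187) x3=(1.1626, 1.4665, 1.4461) x4=(-2.0756, 0.2822, 1.1358)
step 19: x0=(1.2682, 0.7988, -1.0459) x1=(0.3508, -1.3359, -0.6609) x2=(-1.4299, -0.4533, -2.1800) x3=(1.1590, 1.4429, 1.4803) x4=(-2.0853, 0.2494, 1.1085)
step 20: x0=(1.3091, 0.8159, -1.0305) x1=(0.4037, -1.3695, -0.6470) x2=(-1.4830, -0.4417, -2.2417) x3=(1.1553, 1.4192, 1.5143) x4=(-2.0951, 0.2167, 1.0813)
step 21: x0=(1.3502, 0.8332, -1.0150) x1=(0.4567, -1.4034, -0.6329) x2=(-1.5363, -0.4300, -2.3037) x3=(1.1515, 1.3953, 1.5480) x4=(-2.1049, 0.1841, 1.0543)
step 22: x0=(1.3915, 0.8508, -0.9993) x1=(0.5099, -1.4375, -0.6187) x2=(-1.5899, -0.4183, -2.3660) x3=(1.1476, 1.3713, 1.5815) x4=(-2.1148, 0.1515, 1.0275)
step 23: x0=(1.4330, 0.8686, -0.9836) x1=(0.5633, -1.4719, -0.6043) x2=(-1.6438, -0.4066, -2.4286) x3=(1.1436, 1.3471, 1.6147) x4=(-2.1247, 0.1190, 1.0009)
step 24: x0=(1.4747, 0.8866, -0.9677) x1=(0.6168, -1.5065, -0.5898) x2=(-1.6979, -0.3949, -2.4915) x3=(1.1395, 1.3228, 1.6477) x4=(-2.1347, 0.0866, 0.9745)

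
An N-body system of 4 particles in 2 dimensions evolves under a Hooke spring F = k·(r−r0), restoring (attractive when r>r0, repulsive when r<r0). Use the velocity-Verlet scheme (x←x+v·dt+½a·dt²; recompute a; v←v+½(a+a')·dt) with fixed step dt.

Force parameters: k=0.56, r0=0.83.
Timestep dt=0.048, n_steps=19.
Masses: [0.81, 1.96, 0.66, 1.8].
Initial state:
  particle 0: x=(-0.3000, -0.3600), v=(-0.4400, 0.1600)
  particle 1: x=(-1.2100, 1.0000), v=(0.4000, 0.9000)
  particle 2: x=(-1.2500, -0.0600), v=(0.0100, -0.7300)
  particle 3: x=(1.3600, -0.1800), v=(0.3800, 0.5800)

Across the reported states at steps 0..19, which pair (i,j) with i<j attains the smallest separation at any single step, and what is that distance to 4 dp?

pair (0,2), distance 0.4963

step 0: x0=(-0.3000, -0.3600) x1=(-1.2100, 1.0000) x2=(-1.2500, -0.0600) x3=(1.3600, -0.1800)
step 1: x0=(-0.3209, -0.3517) x1=(-1.1901, 1.0426) x2=(-1.2476, -0.0949) x3=(1.3767, -0.1519)
step 2: x0=(-0.3414, -0.3420) x1=(-1.1686, 1.0840) x2=(-1.2414, -0.1294) x3=(1.3901, -0.1232)
step 3: x0=(-0.3612, -0.3310) x1=(-1.1458, 1.1242) x2=(-1.2315, -0.1632) x3=(1.4003, -0.0939)
step 4: x0=(-0.3802, -0.3187) x1=(-1.1215, 1.1630) x2=(-1.2179, -0.1960) x3=(1.4072, -0.0642)
step 5: x0=(-0.3982, -0.3049) x1=(-1.0959, 1.2004) x2=(-1.2007, -0.2276) x3=(1.4109, -0.0341)
step 6: x0=(-0.4153, -0.2897) x1=(-1.0688, 1.2363) x2=(-1.1799, -0.2577) x3=(1.4114, -0.0035)
step 7: x0=(-0.4311, -0.2731) x1=(-1.0405, 1.2707) x2=(-1.1558, -0.2862) x3=(1.4086, 0.0275)
step 8: x0=(-0.4456, -0.2549) x1=(-1.0108, 1.3035) x2=(-1.1283, -0.3129) x3=(1.4026, 0.0588)
step 9: x0=(-0.4588, -0.2352) x1=(-0.9799, 1.3348) x2=(-1.0976, -0.3376) x3=(1.3934, 0.0905)
step 10: x0=(-0.4703, -0.2139) x1=(-0.9478, 1.3644) x2=(-1.0640, -0.3601) x3=(1.3811, 0.1224)
step 11: x0=(-0.4803, -0.1910) x1=(-0.9146, 1.3923) x2=(-1.0274, -0.3803) x3=(1.3658, 0.1546)
step 12: x0=(-0.4886, -0.1665) x1=(-0.8802, 1.4186) x2=(-0.9881, -0.3981) x3=(1.3475, 0.1869)
step 13: x0=(-0.4952, -0.1401) x1=(-0.8447, 1.4432) x2=(-0.9461, -0.4135) x3=(1.3263, 0.2195)
step 14: x0=(-0.5000, -0.1120) x1=(-0.8082, 1.4660) x2=(-0.9017, -0.4264) x3=(1.3022, 0.2522)
step 15: x0=(-0.5031, -0.0820) x1=(-0.7707, 1.4871) x2=(-0.8549, -0.4368) x3=(1.2755, 0.2850)
step 16: x0=(-0.5045, -0.0502) x1=(-0.7323, 1.5064) x2=(-0.8059, -0.4445) x3=(1.2461, 0.3179)
step 17: x0=(-0.5043, -0.0164) x1=(-0.6930, 1.5241) x2=(-0.7546, -0.4497) x3=(1.2143, 0.3509)
step 18: x0=(-0.5024, 0.0193) x1=(-0.6529, 1.5400) x2=(-0.7013, -0.4523) x3=(1.1800, 0.3839)
step 19: x0=(-0.4991, 0.0569) x1=(-0.6120, 1.5542) x2=(-0.6460, -0.4521) x3=(1.1436, 0.4170)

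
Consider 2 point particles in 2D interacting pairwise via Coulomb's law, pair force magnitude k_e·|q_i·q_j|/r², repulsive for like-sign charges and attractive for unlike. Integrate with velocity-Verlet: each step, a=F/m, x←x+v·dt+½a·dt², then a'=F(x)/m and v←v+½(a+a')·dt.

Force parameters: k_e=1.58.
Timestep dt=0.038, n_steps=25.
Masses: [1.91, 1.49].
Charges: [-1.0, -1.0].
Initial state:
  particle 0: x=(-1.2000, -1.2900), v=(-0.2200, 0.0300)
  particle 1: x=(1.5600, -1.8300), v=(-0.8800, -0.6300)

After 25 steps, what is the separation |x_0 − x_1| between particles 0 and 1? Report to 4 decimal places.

step 0: x0=(-1.2000, -1.2900) x1=(1.5600, -1.8300)
step 1: x0=(-1.2084, -1.2888) x1=(1.5267, -1.8540)
step 2: x0=(-1.2170, -1.2877) x1=(1.4935, -1.8780)
step 3: x0=(-1.2258, -1.2864) x1=(1.4605, -1.9020)
step 4: x0=(-1.2346, -1.2852) x1=(1.4278, -1.9261)
step 5: x0=(-1.2437, -1.2839) x1=(1.3952, -1.9502)
step 6: x0=(-1.2529, -1.2826) x1=(1.3629, -1.9744)
step 7: x0=(-1.2622, -1.2812) x1=(1.3307, -1.9986)
step 8: x0=(-1.2718, -1.2798) x1=(1.2987, -2.0229)
step 9: x0=(-1.2814, -1.2783) x1=(1.2670, -2.0473)
step 10: x0=(-1.2913, -1.2768) x1=(1.2354, -2.0717)
step 11: x0=(-1.3013, -1.2752) x1=(1.2041, -2.0962)
step 12: x0=(-1.3114, -1.2736) x1=(1.1730, -2.1207)
step 13: x0=(-1.3218, -1.2720) x1=(1.1421, -2.1454)
step 14: x0=(-1.3323, -1.2702) x1=(1.1114, -2.1701)
step 15: x0=(-1.3429, -1.2684) x1=(1.0809, -2.1948)
step 16: x0=(-1.3537, -1.2666) x1=(1.0506, -2.2197)
step 17: x0=(-1.3647, -1.2647) x1=(1.0205, -2.2446)
step 18: x0=(-1.3759, -1.2627) x1=(0.9907, -2.2696)
step 19: x0=(-1.3872, -1.2606) x1=(0.9610, -2.2948)
step 20: x0=(-1.3987, -1.2585) x1=(0.9316, -2.3200)
step 21: x0=(-1.4104, -1.2563) x1=(0.9024, -2.3453)
step 22: x0=(-1.4222, -1.2540) x1=(0.8734, -2.3707)
step 23: x0=(-1.4342, -1.2516) x1=(0.8446, -2.3962)
step 24: x0=(-1.4463, -1.2492) x1=(0.8160, -2.4218)
step 25: x0=(-1.4586, -1.2466) x1=(0.7876, -2.4475)

2.5471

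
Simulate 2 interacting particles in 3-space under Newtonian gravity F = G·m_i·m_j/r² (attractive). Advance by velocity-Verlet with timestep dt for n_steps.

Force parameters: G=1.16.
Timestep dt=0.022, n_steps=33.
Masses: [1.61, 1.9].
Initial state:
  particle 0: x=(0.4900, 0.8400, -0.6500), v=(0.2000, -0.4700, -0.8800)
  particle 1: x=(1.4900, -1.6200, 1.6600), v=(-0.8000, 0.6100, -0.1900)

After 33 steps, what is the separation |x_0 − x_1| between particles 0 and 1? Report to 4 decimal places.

step 0: x0=(0.4900, 0.8400, -0.6500) x1=(1.4900, -1.6200, 1.6600)
step 1: x0=(0.4944, 0.8296, -0.6693) x1=(1.4724, -1.6066, 1.6558)
step 2: x0=(0.4988, 0.8192, -0.6886) x1=(1.4548, -1.5931, 1.6515)
step 3: x0=(0.5033, 0.8087, -0.7078) x1=(1.4371, -1.5795, 1.6472)
step 4: x0=(0.5078, 0.7982, -0.7270) x1=(1.4194, -1.5659, 1.6429)
step 5: x0=(0.5123, 0.7875, -0.7461) x1=(1.4017, -1.5523, 1.6385)
step 6: x0=(0.5168, 0.7769, -0.7651) x1=(1.3840, -1.5386, 1.6340)
step 7: x0=(0.5214, 0.7661, -0.7841) x1=(1.3663, -1.5248, 1.6295)
step 8: x0=(0.5260, 0.7553, -0.8030) x1=(1.3486, -1.5110, 1.6250)
step 9: x0=(0.5306, 0.7445, -0.8218) x1=(1.3308, -1.4971, 1.6203)
step 10: x0=(0.5352, 0.7336, -0.8406) x1=(1.3130, -1.4832, 1.6157)
step 11: x0=(0.5398, 0.7226, -0.8593) x1=(1.2952, -1.4693, 1.6109)
step 12: x0=(0.5445, 0.7116, -0.8780) x1=(1.2774, -1.4553, 1.6061)
step 13: x0=(0.5492, 0.7005, -0.8965) x1=(1.2595, -1.4412, 1.6013)
step 14: x0=(0.5539, 0.6893, -0.9150) x1=(1.2417, -1.4271, 1.5964)
step 15: x0=(0.5586, 0.6781, -0.9335) x1=(1.2238, -1.4130, 1.5914)
step 16: x0=(0.5633, 0.6668, -0.9518) x1=(1.2059, -1.3987, 1.5864)
step 17: x0=(0.5681, 0.6555, -0.9701) x1=(1.1880, -1.3845, 1.5813)
step 18: x0=(0.5728, 0.6441, -0.9883) x1=(1.1701, -1.3702, 1.5762)
step 19: x0=(0.5776, 0.6327, -1.0065) x1=(1.1522, -1.3558, 1.5710)
step 20: x0=(0.5824, 0.6212, -1.0245) x1=(1.1342, -1.3414, 1.5657)
step 21: x0=(0.5873, 0.6096, -1.0425) x1=(1.1163, -1.3269, 1.5603)
step 22: x0=(0.5921, 0.5980, -1.0604) x1=(1.0983, -1.3124, 1.5549)
step 23: x0=(0.5970, 0.5863, -1.0783) x1=(1.0803, -1.2979, 1.5494)
step 24: x0=(0.6018, 0.5745, -1.0960) x1=(1.0623, -1.2833, 1.5439)
step 25: x0=(0.6067, 0.5627, -1.1137) x1=(1.0443, -1.2686, 1.5383)
step 26: x0=(0.6116, 0.5509, -1.1313) x1=(1.0263, -1.2539, 1.5326)
step 27: x0=(0.6165, 0.5390, -1.1488) x1=(1.0082, -1.2392, 1.5268)
step 28: x0=(0.6215, 0.5270, -1.1662) x1=(0.9902, -1.2244, 1.5210)
step 29: x0=(0.6264, 0.5150, -1.1835) x1=(0.9721, -1.2095, 1.5151)
step 30: x0=(0.6314, 0.5029, -1.2008) x1=(0.9541, -1.1946, 1.5091)
step 31: x0=(0.6363, 0.4908, -1.2179) x1=(0.9360, -1.1797, 1.5031)
step 32: x0=(0.6413, 0.4786, -1.2350) x1=(0.9179, -1.1647, 1.4970)
step 33: x0=(0.6463, 0.4663, -1.2520) x1=(0.8998, -1.1497, 1.4908)

3.1935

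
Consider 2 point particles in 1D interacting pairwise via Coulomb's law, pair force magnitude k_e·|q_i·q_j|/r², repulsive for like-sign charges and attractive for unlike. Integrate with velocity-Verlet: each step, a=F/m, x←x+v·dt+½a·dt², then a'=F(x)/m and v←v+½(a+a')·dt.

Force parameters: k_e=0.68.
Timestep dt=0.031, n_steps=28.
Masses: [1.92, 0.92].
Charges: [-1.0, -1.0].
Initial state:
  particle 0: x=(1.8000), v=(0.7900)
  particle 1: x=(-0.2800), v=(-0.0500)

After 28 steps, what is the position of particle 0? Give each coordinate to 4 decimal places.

(2.5106)

step 0: x0=(1.8000) x1=(-0.2800)
step 1: x0=(1.8245) x1=(-0.2816)
step 2: x0=(1.8491) x1=(-0.2834)
step 3: x0=(1.8738) x1=(-0.2854)
step 4: x0=(1.8986) x1=(-0.2875)
step 5: x0=(1.9234) x1=(-0.2897)
step 6: x0=(1.9483) x1=(-0.2921)
step 7: x0=(1.9733) x1=(-0.2947)
step 8: x0=(1.9983) x1=(-0.2973)
step 9: x0=(2.0234) x1=(-0.3001)
step 10: x0=(2.0485) x1=(-0.3031)
step 11: x0=(2.0737) x1=(-0.3061)
step 12: x0=(2.0990) x1=(-0.3093)
step 13: x0=(2.1244) x1=(-0.3127)
step 14: x0=(2.1498) x1=(-0.3161)
step 15: x0=(2.1752) x1=(-0.3196)
step 16: x0=(2.2007) x1=(-0.3233)
step 17: x0=(2.2263) x1=(-0.3271)
step 18: x0=(2.2519) x1=(-0.3310)
step 19: x0=(2.2775) x1=(-0.3350)
step 20: x0=(2.3033) x1=(-0.3391)
step 21: x0=(2.3290) x1=(-0.3433)
step 22: x0=(2.3548) x1=(-0.3476)
step 23: x0=(2.3807) x1=(-0.3520)
step 24: x0=(2.4066) x1=(-0.3565)
step 25: x0=(2.4325) x1=(-0.3610)
step 26: x0=(2.4585) x1=(-0.3657)
step 27: x0=(2.4845) x1=(-0.3705)
step 28: x0=(2.5106) x1=(-0.3753)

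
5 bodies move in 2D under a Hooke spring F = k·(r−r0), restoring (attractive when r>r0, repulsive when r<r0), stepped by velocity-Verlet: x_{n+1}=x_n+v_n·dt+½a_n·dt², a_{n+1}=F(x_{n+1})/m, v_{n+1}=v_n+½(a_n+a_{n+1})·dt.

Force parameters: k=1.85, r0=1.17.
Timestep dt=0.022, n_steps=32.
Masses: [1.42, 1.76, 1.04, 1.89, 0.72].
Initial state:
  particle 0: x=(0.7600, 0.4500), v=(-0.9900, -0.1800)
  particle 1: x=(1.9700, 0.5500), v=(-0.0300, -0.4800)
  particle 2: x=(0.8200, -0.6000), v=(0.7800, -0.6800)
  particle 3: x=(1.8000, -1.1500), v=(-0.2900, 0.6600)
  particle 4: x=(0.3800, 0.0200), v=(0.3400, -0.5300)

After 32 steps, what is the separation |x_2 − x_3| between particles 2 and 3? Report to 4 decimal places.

step 0: x0=(0.7600, 0.4500) x1=(1.9700, 0.5500) x2=(0.8200, -0.6000) x3=(1.8000, -1.1500) x4=(0.3800, 0.0200)
step 1: x0=(0.7385, 0.4460) x1=(1.9691, 0.5392) x2=(0.8374, -0.6150) x3=(1.7934, -1.1351) x4=(0.3877, 0.0081)
step 2: x0=(0.7175, 0.4420) x1=(1.9678, 0.5279) x2=(0.8552, -0.6301) x3=(1.7865, -1.1195) x4=(0.3959, -0.0043)
step 3: x0=(0.6970, 0.4380) x1=(1.9660, 0.5160) x2=(0.8734, -0.6452) x3=(1.7792, -1.1033) x4=(0.4044, -0.0172)
step 4: x0=(0.6771, 0.4341) x1=(1.9637, 0.5038) x2=(0.8919, -0.6603) x3=(1.7716, -1.0864) x4=(0.4134, -0.0306)
step 5: x0=(0.6577, 0.4301) x1=(1.9610, 0.4910) x2=(0.9107, -0.6753) x3=(1.7637, -1.0689) x4=(0.4229, -0.0446)
step 6: x0=(0.6388, 0.4262) x1=(1.9578, 0.4778) x2=(0.9298, -0.6904) x3=(1.7555, -1.0508) x4=(0.4327, -0.0591)
step 7: x0=(0.6205, 0.4223) x1=(1.9542, 0.4643) x2=(0.9491, -0.7053) x3=(1.7471, -1.0323) x4=(0.4429, -0.0742)
step 8: x0=(0.6026, 0.4185) x1=(1.9501, 0.4503) x2=(0.9685, -0.7201) x3=(1.7385, -1.0132) x4=(0.4536, -0.0898)
step 9: x0=(0.5852, 0.4147) x1=(1.9457, 0.4359) x2=(0.9881, -0.7348) x3=(1.7297, -0.9938) x4=(0.4646, -0.1060)
step 10: x0=(0.5683, 0.4110) x1=(1.9407, 0.4212) x2=(1.0077, -0.7494) x3=(1.7207, -0.9739) x4=(0.4761, -0.1227)
step 11: x0=(0.5518, 0.4073) x1=(1.9354, 0.4062) x2=(1.0273, -0.7638) x3=(1.7117, -0.9536) x4=(0.4879, -0.1399)
step 12: x0=(0.5359, 0.4037) x1=(1.9297, 0.3909) x2=(1.0468, -0.7781) x3=(1.7026, -0.9330) x4=(0.5002, -0.1576)
step 13: x0=(0.5203, 0.4001) x1=(1.9236, 0.3753) x2=(1.0663, -0.7921) x3=(1.6934, -0.9121) x4=(0.5127, -0.1757)
step 14: x0=(0.5052, 0.3965) x1=(1.9171, 0.3595) x2=(1.0855, -0.8060) x3=(1.6842, -0.8909) x4=(0.5257, -0.1942)
step 15: x0=(0.4905, 0.3929) x1=(1.9102, 0.3434) x2=(1.1046, -0.8197) x3=(1.6750, -0.8694) x4=(0.5389, -0.2132)
step 16: x0=(0.4763, 0.3892) x1=(1.9030, 0.3272) x2=(1.1234, -0.8333) x3=(1.6658, -0.8477) x4=(0.5524, -0.2324)
step 17: x0=(0.4625, 0.3856) x1=(1.8955, 0.3108) x2=(1.1419, -0.8468) x3=(1.6568, -0.8258) x4=(0.5662, -0.2519)
step 18: x0=(0.4490, 0.3819) x1=(1.8876, 0.2943) x2=(1.1600, -0.8601) x3=(1.6478, -0.8037) x4=(0.5801, -0.2717)
step 19: x0=(0.4361, 0.3781) x1=(1.8795, 0.2776) x2=(1.1777, -0.8735) x3=(1.6390, -0.7814) x4=(0.5942, -0.2917)
step 20: x0=(0.4235, 0.3742) x1=(1.8710, 0.2609) x2=(1.1950, -0.8867) x3=(1.6303, -0.7589) x4=(0.6084, -0.3118)
step 21: x0=(0.4114, 0.3703) x1=(1.8623, 0.2442) x2=(1.2119, -0.9001) x3=(1.6218, -0.7363) x4=(0.6225, -0.3320)
step 22: x0=(0.3997, 0.3662) x1=(1.8533, 0.2274) x2=(1.2283, -0.9135) x3=(1.6135, -0.7134) x4=(0.6367, -0.3523)
step 23: x0=(0.3884, 0.3619) x1=(1.8441, 0.2106) x2=(1.2443, -0.9270) x3=(1.6053, -0.6904) x4=(0.6507, -0.3727)
step 24: x0=(0.3776, 0.3575) x1=(1.8346, 0.1939) x2=(1.2598, -0.9408) x3=(1.5974, -0.6671) x4=(0.6646, -0.3930)
step 25: x0=(0.3672, 0.3529) x1=(1.8250, 0.1773) x2=(1.2749, -0.9548) x3=(1.5896, -0.6437) x4=(0.6782, -0.4133)
step 26: x0=(0.3573, 0.3481) x1=(1.8152, 0.1607) x2=(1.2896, -0.9691) x3=(1.5820, -0.6201) x4=(0.6915, -0.4336)
step 27: x0=(0.3478, 0.3430) x1=(1.8052, 0.1443) x2=(1.3039, -0.9837) x3=(1.5745, -0.5962) x4=(0.7044, -0.4538)
step 28: x0=(0.3388, 0.3378) x1=(1.7951, 0.1281) x2=(1.3180, -0.9986) x3=(1.5671, -0.5722) x4=(0.7168, -0.4739)
step 29: x0=(0.3303, 0.3323) x1=(1.7849, 0.1121) x2=(1.3317, -1.0139) x3=(1.5599, -0.5481) x4=(0.7287, -0.4940)
step 30: x0=(0.3223, 0.3265) x1=(1.7745, 0.0962) x2=(1.3452, -1.0295) x3=(1.5527, -0.5238) x4=(0.7401, -0.5140)
step 31: x0=(0.3148, 0.3204) x1=(1.7641, 0.0806) x2=(1.3585, -1.0454) x3=(1.5456, -0.4993) x4=(0.7508, -0.5339)
step 32: x0=(0.3077, 0.3140) x1=(1.7536, 0.0653) x2=(1.3716, -1.0616) x3=(1.5386, -0.4748) x4=(0.7608, -0.5537)

0.6101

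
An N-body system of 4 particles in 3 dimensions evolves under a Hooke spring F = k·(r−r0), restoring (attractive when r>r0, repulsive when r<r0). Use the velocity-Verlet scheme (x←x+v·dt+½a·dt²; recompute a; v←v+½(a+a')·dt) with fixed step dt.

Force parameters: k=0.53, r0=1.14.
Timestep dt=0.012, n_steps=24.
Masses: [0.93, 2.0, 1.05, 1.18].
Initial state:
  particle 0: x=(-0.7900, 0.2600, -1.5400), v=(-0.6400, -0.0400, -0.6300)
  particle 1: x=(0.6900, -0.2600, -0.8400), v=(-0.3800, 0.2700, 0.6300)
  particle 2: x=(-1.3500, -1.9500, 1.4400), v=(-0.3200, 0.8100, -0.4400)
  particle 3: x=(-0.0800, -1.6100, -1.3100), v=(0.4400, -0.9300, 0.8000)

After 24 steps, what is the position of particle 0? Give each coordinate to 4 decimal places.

(-0.9613, 0.1886, -1.6621)

step 0: x0=(-0.7900, 0.2600, -1.5400) x1=(0.6900, -0.2600, -0.8400) x2=(-1.3500, -1.9500, 1.4400) x3=(-0.0800, -1.6100, -1.3100)
step 1: x0=(-0.7977, 0.2594, -1.5475) x1=(0.6854, -0.2568, -0.8324) x2=(-1.3537, -1.9402, 1.4345) x3=(-0.0747, -1.6211, -1.3003)
step 2: x0=(-0.8053, 0.2586, -1.5547) x1=(0.6807, -0.2536, -0.8248) x2=(-1.3573, -1.9301, 1.4287) x3=(-0.0696, -1.6322, -1.2906)
step 3: x0=(-0.8129, 0.2576, -1.5618) x1=(0.6760, -0.2505, -0.8171) x2=(-1.3607, -1.9199, 1.4224) x3=(-0.0644, -1.6432, -1.2807)
step 4: x0=(-0.8204, 0.2564, -1.5686) x1=(0.6711, -0.2475, -0.8094) x2=(-1.3639, -1.9095, 1.4158) x3=(-0.0593, -1.6541, -1.2707)
step 5: x0=(-0.8279, 0.2550, -1.5753) x1=(0.6662, -0.2445, -0.8017) x2=(-1.3669, -1.8988, 1.4088) x3=(-0.0543, -1.6649, -1.2606)
step 6: x0=(-0.8354, 0.2534, -1.5818) x1=(0.6612, -0.2415, -0.7939) x2=(-1.3697, -1.8880, 1.4014) x3=(-0.0494, -1.6757, -1.2504)
step 7: x0=(-0.8428, 0.2515, -1.5880) x1=(0.6561, -0.2386, -0.7860) x2=(-1.3723, -1.8769, 1.3937) x3=(-0.0445, -1.6864, -1.2401)
step 8: x0=(-0.8502, 0.2495, -1.5940) x1=(0.6510, -0.2358, -0.7782) x2=(-1.3748, -1.8657, 1.3855) x3=(-0.0396, -1.6970, -1.2297)
step 9: x0=(-0.8576, 0.2473, -1.5999) x1=(0.6457, -0.2330, -0.7703) x2=(-1.3771, -1.8543, 1.3770) x3=(-0.0349, -1.7076, -1.2192)
step 10: x0=(-0.8649, 0.2448, -1.6055) x1=(0.6404, -0.2302, -0.7623) x2=(-1.3791, -1.8427, 1.3682) x3=(-0.0302, -1.7180, -1.2085)
step 11: x0=(-0.8721, 0.2421, -1.6109) x1=(0.6350, -0.2275, -0.7543) x2=(-1.3810, -1.8308, 1.3589) x3=(-0.0255, -1.7284, -1.1978)
step 12: x0=(-0.8793, 0.2392, -1.6161) x1=(0.6295, -0.2249, -0.7463) x2=(-1.3828, -1.8189, 1.3493) x3=(-0.0209, -1.7386, -1.1870)
step 13: x0=(-0.8864, 0.2362, -1.6211) x1=(0.6239, -0.2223, -0.7383) x2=(-1.3843, -1.8067, 1.3394) x3=(-0.0164, -1.7488, -1.1761)
step 14: x0=(-0.8935, 0.2329, -1.6259) x1=(0.6183, -0.2198, -0.7302) x2=(-1.3857, -1.7943, 1.3291) x3=(-0.0120, -1.7589, -1.1651)
step 15: x0=(-0.9006, 0.2294, -1.6305) x1=(0.6126, -0.2173, -0.7221) x2=(-1.3868, -1.7818, 1.3184) x3=(-0.0076, -1.7689, -1.1540)
step 16: x0=(-0.9075, 0.2257, -1.6349) x1=(0.6068, -0.2149, -0.7139) x2=(-1.3879, -1.7691, 1.3074) x3=(-0.0033, -1.7788, -1.1428)
step 17: x0=(-0.9145, 0.2217, -1.6390) x1=(0.6009, -0.2125, -0.7057) x2=(-1.3887, -1.7562, 1.2960) x3=(0.0009, -1.7886, -1.1316)
step 18: x0=(-0.9213, 0.2176, -1.6430) x1=(0.5949, -0.2102, -0.6975) x2=(-1.3893, -1.7432, 1.2843) x3=(0.0051, -1.7983, -1.1202)
step 19: x0=(-0.9282, 0.2133, -1.6467) x1=(0.5889, -0.2079, -0.6893) x2=(-1.3898, -1.7300, 1.2723) x3=(0.0092, -1.8078, -1.1088)
step 20: x0=(-0.9349, 0.2088, -1.6502) x1=(0.5828, -0.2057, -0.6810) x2=(-1.3901, -1.7166, 1.2599) x3=(0.0132, -1.8173, -1.0972)
step 21: x0=(-0.9416, 0.2040, -1.6535) x1=(0.5766, -0.2035, -0.6727) x2=(-1.3902, -1.7031, 1.2472) x3=(0.0172, -1.8267, -1.0856)
step 22: x0=(-0.9482, 0.1991, -1.6566) x1=(0.5703, -0.2014, -0.6644) x2=(-1.3902, -1.6894, 1.2341) x3=(0.0211, -1.8360, -1.0740)
step 23: x0=(-0.9548, 0.1940, -1.6594) x1=(0.5640, -0.1993, -0.6560) x2=(-1.3900, -1.6755, 1.2207) x3=(0.0249, -1.8451, -1.0622)
step 24: x0=(-0.9613, 0.1886, -1.6621) x1=(0.5575, -0.1973, -0.6476) x2=(-1.3896, -1.6615, 1.2070) x3=(0.0286, -1.8542, -1.0504)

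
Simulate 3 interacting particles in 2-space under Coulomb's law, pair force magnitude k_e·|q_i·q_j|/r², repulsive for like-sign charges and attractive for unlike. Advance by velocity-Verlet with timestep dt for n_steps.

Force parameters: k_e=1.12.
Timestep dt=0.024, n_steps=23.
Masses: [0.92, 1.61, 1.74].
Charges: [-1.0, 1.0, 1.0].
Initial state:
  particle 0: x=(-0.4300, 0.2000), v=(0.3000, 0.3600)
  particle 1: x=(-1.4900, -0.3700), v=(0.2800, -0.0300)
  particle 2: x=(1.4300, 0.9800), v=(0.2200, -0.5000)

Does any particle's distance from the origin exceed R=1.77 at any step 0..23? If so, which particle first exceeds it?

no

step 0: x0=(-0.4300, 0.2000) x1=(-1.4900, -0.3700) x2=(1.4300, 0.9800)
step 1: x0=(-0.4229, 0.2086) x1=(-1.4832, -0.3707) x2=(1.4353, 0.9680)
step 2: x0=(-0.4161, 0.2170) x1=(-1.4761, -0.3712) x2=(1.4405, 0.9560)
step 3: x0=(-0.4096, 0.2252) x1=(-1.4689, -0.3716) x2=(1.4456, 0.9439)
step 4: x0=(-0.4033, 0.2332) x1=(-1.4615, -0.3720) x2=(1.4507, 0.9318)
step 5: x0=(-0.3972, 0.2411) x1=(-1.4538, -0.3722) x2=(1.4557, 0.9198)
step 6: x0=(-0.3914, 0.2488) x1=(-1.4460, -0.3722) x2=(1.4607, 0.9077)
step 7: x0=(-0.3858, 0.2564) x1=(-1.4380, -0.3722) x2=(1.4656, 0.8955)
step 8: x0=(-0.3804, 0.2637) x1=(-1.4298, -0.3720) x2=(1.4705, 0.8834)
step 9: x0=(-0.3753, 0.2709) x1=(-1.4214, -0.3717) x2=(1.4753, 0.8712)
step 10: x0=(-0.3704, 0.2779) x1=(-1.4128, -0.3713) x2=(1.4801, 0.8591)
step 11: x0=(-0.3657, 0.2847) x1=(-1.4040, -0.3708) x2=(1.4848, 0.8469)
step 12: x0=(-0.3612, 0.2913) x1=(-1.3950, -0.3701) x2=(1.4894, 0.8347)
step 13: x0=(-0.3569, 0.2977) x1=(-1.3859, -0.3694) x2=(1.4940, 0.8225)
step 14: x0=(-0.3528, 0.3039) x1=(-1.3765, -0.3684) x2=(1.4985, 0.8102)
step 15: x0=(-0.3490, 0.3099) x1=(-1.3670, -0.3674) x2=(1.5029, 0.7980)
step 16: x0=(-0.3453, 0.3157) x1=(-1.3573, -0.3662) x2=(1.5073, 0.7858)
step 17: x0=(-0.3419, 0.3213) x1=(-1.3474, -0.3649) x2=(1.5116, 0.7735)
step 18: x0=(-0.3386, 0.3266) x1=(-1.3373, -0.3634) x2=(1.5159, 0.7612)
step 19: x0=(-0.3356, 0.3317) x1=(-1.3271, -0.3619) x2=(1.5201, 0.7490)
step 20: x0=(-0.3327, 0.3366) x1=(-1.3166, -0.3601) x2=(1.5242, 0.7367)
step 21: x0=(-0.3301, 0.3413) x1=(-1.3060, -0.3583) x2=(1.5283, 0.7244)
step 22: x0=(-0.3277, 0.3457) x1=(-1.2952, -0.3562) x2=(1.5323, 0.7121)
step 23: x0=(-0.3254, 0.3499) x1=(-1.2842, -0.3541) x2=(1.5363, 0.6998)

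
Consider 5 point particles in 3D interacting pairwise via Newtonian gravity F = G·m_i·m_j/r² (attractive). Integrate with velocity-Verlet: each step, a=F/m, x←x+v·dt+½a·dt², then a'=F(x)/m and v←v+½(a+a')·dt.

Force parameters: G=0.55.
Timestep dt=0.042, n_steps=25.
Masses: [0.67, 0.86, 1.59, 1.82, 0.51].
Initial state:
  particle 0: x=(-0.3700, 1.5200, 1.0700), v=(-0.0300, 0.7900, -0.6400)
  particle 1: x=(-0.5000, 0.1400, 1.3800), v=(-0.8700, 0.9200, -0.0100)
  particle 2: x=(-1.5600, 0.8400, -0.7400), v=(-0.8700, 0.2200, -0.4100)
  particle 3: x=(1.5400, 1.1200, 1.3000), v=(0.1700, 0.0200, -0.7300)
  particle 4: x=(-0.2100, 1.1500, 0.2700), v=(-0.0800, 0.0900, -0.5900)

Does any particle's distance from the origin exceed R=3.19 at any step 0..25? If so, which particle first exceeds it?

step 0: x0=(-0.3700, 1.5200, 1.0700) x1=(-0.5000, 0.1400, 1.3800) x2=(-1.5600, 0.8400, -0.7400) x3=(1.5400, 1.1200, 1.3000) x4=(-0.2100, 1.1500, 0.2700)
step 1: x0=(-0.3711, 1.5528, 1.0428) x1=(-0.5364, 0.1790, 1.3794) x2=(-1.5964, 0.8493, -0.7570) x3=(1.5469, 1.1208, 1.2693) x4=(-0.2135, 1.1538, 0.2457)
step 2: x0=(-0.3718, 1.5847, 1.0150) x1=(-0.5725, 0.2186, 1.3782) x2=(-1.6324, 0.8586, -0.7737) x3=(1.5533, 1.1216, 1.2384) x4=(-0.2172, 1.1576, 0.2222)
step 3: x0=(-0.3723, 1.6157, 0.9866) x1=(-0.6084, 0.2589, 1.3767) x2=(-1.6680, 0.8679, -0.7900) x3=(1.5592, 1.1224, 1.2074) x4=(-0.2212, 1.1614, 0.1996)
step 4: x0=(-0.3724, 1.6459, 0.9576) x1=(-0.6439, 0.2997, 1.3746) x2=(-1.7033, 0.8773, -0.8059) x3=(1.5646, 1.1231, 1.1763) x4=(-0.2255, 1.1654, 0.1779)
step 5: x0=(-0.3723, 1.6752, 0.9281) x1=(-0.6791, 0.3412, 1.3720) x2=(-1.7382, 0.8867, -0.8214) x3=(1.5695, 1.1238, 1.1451) x4=(-0.2299, 1.1694, 0.1570)
step 6: x0=(-0.3719, 1.7036, 0.8981) x1=(-0.7140, 0.3832, 1.3689) x2=(-1.7728, 0.8962, -0.8367) x3=(1.5739, 1.1245, 1.1138) x4=(-0.2347, 1.1736, 0.1370)
step 7: x0=(-0.3713, 1.7311, 0.8676) x1=(-0.7486, 0.4257, 1.3653) x2=(-1.8070, 0.9057, -0.8515) x3=(1.5779, 1.1252, 1.0823) x4=(-0.2396, 1.1779, 0.1178)
step 8: x0=(-0.3704, 1.7577, 0.8367) x1=(-0.7829, 0.4687, 1.3612) x2=(-1.8409, 0.9152, -0.8661) x3=(1.5814, 1.1259, 1.0508) x4=(-0.2448, 1.1825, 0.0995)
step 9: x0=(-0.3694, 1.7833, 0.8053) x1=(-0.8168, 0.5123, 1.3565) x2=(-1.8744, 0.9248, -0.8803) x3=(1.5844, 1.1267, 1.0191) x4=(-0.2502, 1.1872, 0.0820)
step 10: x0=(-0.3683, 1.8081, 0.7735) x1=(-0.8504, 0.5563, 1.3513) x2=(-1.9077, 0.9344, -0.8942) x3=(1.5870, 1.1274, 0.9874) x4=(-0.2558, 1.1922, 0.0653)
step 11: x0=(-0.3669, 1.8320, 0.7413) x1=(-0.8837, 0.6007, 1.3455) x2=(-1.9405, 0.9441, -0.9078) x3=(1.5891, 1.1281, 0.9555) x4=(-0.2616, 1.1974, 0.0494)
step 12: x0=(-0.3654, 1.8549, 0.7088) x1=(-0.9166, 0.6456, 1.3392) x2=(-1.9730, 0.9538, -0.9211) x3=(1.5907, 1.1289, 0.9236) x4=(-0.2676, 1.2029, 0.0343)
step 13: x0=(-0.3638, 1.8768, 0.6758) x1=(-0.9492, 0.6909, 1.3324) x2=(-2.0052, 0.9635, -0.9341) x3=(1.5919, 1.1297, 0.8916) x4=(-0.2737, 1.2088, 0.0200)
step 14: x0=(-0.3621, 1.8979, 0.6426) x1=(-0.9814, 0.7365, 1.3249) x2=(-2.0371, 0.9733, -0.9468) x3=(1.5927, 1.1306, 0.8595) x4=(-0.2801, 1.2149, 0.0065)
step 15: x0=(-0.3604, 1.9180, 0.6090) x1=(-1.0132, 0.7825, 1.3169) x2=(-2.0687, 0.9832, -0.9592) x3=(1.5930, 1.1314, 0.8273) x4=(-0.2866, 1.2215, -0.0062)
step 16: x0=(-0.3585, 1.9371, 0.5751) x1=(-1.0447, 0.8289, 1.3083) x2=(-2.0999, 0.9931, -0.9713) x3=(1.5929, 1.1323, 0.7950) x4=(-0.2933, 1.2285, -0.0182)
step 17: x0=(-0.3566, 1.9553, 0.5409) x1=(-1.0759, 0.8755, 1.2992) x2=(-2.1308, 1.0030, -0.9831) x3=(1.5923, 1.1333, 0.7626) x4=(-0.3002, 1.2359, -0.0294)
step 18: x0=(-0.3546, 1.9725, 0.5064) x1=(-1.1066, 0.9224, 1.2894) x2=(-2.1613, 1.0130, -0.9946) x3=(1.5914, 1.1343, 0.7302) x4=(-0.3072, 1.2437, -0.0398)
step 19: x0=(-0.3526, 1.9888, 0.4716) x1=(-1.1370, 0.9696, 1.2791) x2=(-2.1916, 1.0230, -1.0059) x3=(1.5899, 1.1353, 0.6977) x4=(-0.3143, 1.2521, -0.0495)
step 20: x0=(-0.3506, 2.0040, 0.4366) x1=(-1.1671, 1.0171, 1.2682) x2=(-2.2215, 1.0331, -1.0169) x3=(1.5881, 1.1365, 0.6651) x4=(-0.3215, 1.2610, -0.0584)
step 21: x0=(-0.3485, 2.0183, 0.4014) x1=(-1.1967, 1.0647, 1.2567) x2=(-2.2511, 1.0433, -1.0277) x3=(1.5859, 1.1376, 0.6325) x4=(-0.3289, 1.2704, -0.0667)
step 22: x0=(-0.3465, 2.0316, 0.3659) x1=(-1.2260, 1.1126, 1.2447) x2=(-2.2804, 1.0534, -1.0381) x3=(1.5832, 1.1389, 0.5998) x4=(-0.3363, 1.2805, -0.0742)
step 23: x0=(-0.3445, 2.0438, 0.3302) x1=(-1.2550, 1.1606, 1.2320) x2=(-2.3094, 1.0637, -1.0484) x3=(1.5801, 1.1401, 0.5670) x4=(-0.3438, 1.2912, -0.0810)
step 24: x0=(-0.3425, 2.0550, 0.2943) x1=(-1.2835, 1.2088, 1.2188) x2=(-2.3380, 1.0740, -1.0583) x3=(1.5766, 1.1415, 0.5341) x4=(-0.3514, 1.3025, -0.0871)
step 25: x0=(-0.3405, 2.0652, 0.2582) x1=(-1.3117, 1.2571, 1.2050) x2=(-2.3664, 1.0843, -1.0681) x3=(1.5726, 1.1429, 0.5012) x4=(-0.3590, 1.3147, -0.0926)

no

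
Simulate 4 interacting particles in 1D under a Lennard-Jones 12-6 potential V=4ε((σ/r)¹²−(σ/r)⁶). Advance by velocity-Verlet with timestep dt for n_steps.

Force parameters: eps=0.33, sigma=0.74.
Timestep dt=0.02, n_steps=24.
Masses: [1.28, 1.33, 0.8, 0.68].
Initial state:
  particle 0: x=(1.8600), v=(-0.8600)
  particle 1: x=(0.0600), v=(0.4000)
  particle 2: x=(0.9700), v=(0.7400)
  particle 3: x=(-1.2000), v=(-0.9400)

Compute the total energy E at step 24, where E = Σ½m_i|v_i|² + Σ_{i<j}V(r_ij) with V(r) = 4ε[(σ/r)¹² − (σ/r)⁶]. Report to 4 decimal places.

0.4766

step 0: x0=(1.8600) x1=(0.0600) x2=(0.9700) x3=(-1.2000)
step 1: x0=(1.8426) x1=(0.0681) x2=(0.9848) x3=(-1.2187)
step 2: x0=(1.8251) x1=(0.0765) x2=(0.9994) x3=(-1.2373)
step 3: x0=(1.8075) x1=(0.0852) x2=(1.0133) x3=(-1.2558)
step 4: x0=(1.7906) x1=(0.0941) x2=(1.0257) x3=(-1.2742)
step 5: x0=(1.7754) x1=(0.1034) x2=(1.0349) x3=(-1.2925)
step 6: x0=(1.7635) x1=(0.1129) x2=(1.0382) x3=(-1.3108)
step 7: x0=(1.7564) x1=(0.1227) x2=(1.0333) x3=(-1.3290)
step 8: x0=(1.7544) x1=(0.1329) x2=(1.0197) x3=(-1.3471)
step 9: x0=(1.7562) x1=(0.1433) x2=(0.9994) x3=(-1.3652)
step 10: x0=(1.7601) x1=(0.1539) x2=(0.9754) x3=(-1.3832)
step 11: x0=(1.7649) x1=(0.1644) x2=(0.9502) x3=(-1.4012)
step 12: x0=(1.7699) x1=(0.1740) x2=(0.9259) x3=(-1.4191)
step 13: x0=(1.7748) x1=(0.1814) x2=(0.9058) x3=(-1.4371)
step 14: x0=(1.7794) x1=(0.1839) x2=(0.8940) x3=(-1.4550)
step 15: x0=(1.7837) x1=(0.1798) x2=(0.8939) x3=(-1.4728)
step 16: x0=(1.7877) x1=(0.1695) x2=(0.9043) x3=(-1.4907)
step 17: x0=(1.7913) x1=(0.1556) x2=(0.9214) x3=(-1.5085)
step 18: x0=(1.7947) x1=(0.1401) x2=(0.9415) x3=(-1.5263)
step 19: x0=(1.7979) x1=(0.1241) x2=(0.9626) x3=(-1.5441)
step 20: x0=(1.8010) x1=(0.1083) x2=(0.9837) x3=(-1.5618)
step 21: x0=(1.8043) x1=(0.0927) x2=(1.0041) x3=(-1.5796)
step 22: x0=(1.8080) x1=(0.0774) x2=(1.0231) x3=(-1.5973)
step 23: x0=(1.8127) x1=(0.0624) x2=(1.0403) x3=(-1.6150)
step 24: x0=(1.8187) x1=(0.0477) x2=(1.0547) x3=(-1.6326)
step 0 velocities: v0=(-0.8600) v1=(0.4000) v2=(0.7400) v3=(-0.9400)
step 0: KE=1.0992, PE=-0.6240, E=0.4752
step 24 velocities: v0=(0.3430) v1=(-0.7285) v2=(0.6429) v3=(-0.8829)
step 24: KE=0.8586, PE=-0.3820, E=0.4766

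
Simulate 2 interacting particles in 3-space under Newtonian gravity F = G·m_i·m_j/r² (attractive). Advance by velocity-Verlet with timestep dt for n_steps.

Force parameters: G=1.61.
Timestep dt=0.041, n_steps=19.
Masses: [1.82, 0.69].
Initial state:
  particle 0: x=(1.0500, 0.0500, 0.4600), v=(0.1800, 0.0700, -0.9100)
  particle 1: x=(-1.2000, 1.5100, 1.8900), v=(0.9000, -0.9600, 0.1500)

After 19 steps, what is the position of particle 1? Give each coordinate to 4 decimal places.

step 0: x0=(1.0500, 0.0500, 0.4600) x1=(-1.2000, 1.5100, 1.8900)
step 1: x0=(1.0573, 0.0529, 0.4227) x1=(-1.1629, 1.4705, 1.8960)
step 2: x0=(1.0645, 0.0559, 0.3856) x1=(-1.1254, 1.4308, 1.9018)
step 3: x0=(1.0715, 0.0590, 0.3485) x1=(-1.0875, 1.3908, 1.9073)
step 4: x0=(1.0783, 0.0622, 0.3116) x1=(-1.0492, 1.3505, 1.9125)
step 5: x0=(1.0850, 0.0655, 0.2747) x1=(-1.0105, 1.3100, 1.9173)
step 6: x0=(1.0916, 0.0689, 0.2380) x1=(-0.9714, 1.2693, 1.9219)
step 7: x0=(1.0979, 0.0724, 0.2014) x1=(-0.9319, 1.2284, 1.9262)
step 8: x0=(1.1042, 0.0760, 0.1650) x1=(-0.8920, 1.1872, 1.9300)
step 9: x0=(1.1102, 0.0796, 0.1287) x1=(-0.8516, 1.1457, 1.9336)
step 10: x0=(1.1162, 0.0834, 0.0925) x1=(-0.8109, 1.1041, 1.9367)
step 11: x0=(1.1219, 0.0872, 0.0565) x1=(-0.7697, 1.0622, 1.9395)
step 12: x0=(1.1276, 0.0911, 0.0206) x1=(-0.7282, 1.0201, 1.9418)
step 13: x0=(1.1330, 0.0951, -0.0151) x1=(-0.6862, 0.9779, 1.9438)
step 14: x0=(1.1383, 0.0991, -0.0507) x1=(-0.6438, 0.9354, 1.9453)
step 15: x0=(1.1435, 0.1032, -0.0860) x1=(-0.6011, 0.8927, 1.9464)
step 16: x0=(1.1485, 0.1074, -0.1212) x1=(-0.5579, 0.8499, 1.9470)
step 17: x0=(1.1534, 0.1117, -0.1563) x1=(-0.5144, 0.8069, 1.9471)
step 18: x0=(1.1581, 0.1160, -0.1911) x1=(-0.4705, 0.7637, 1.9467)
step 19: x0=(1.1626, 0.1204, -0.2258) x1=(-0.4261, 0.7204, 1.9459)

(-0.4261, 0.7204, 1.9459)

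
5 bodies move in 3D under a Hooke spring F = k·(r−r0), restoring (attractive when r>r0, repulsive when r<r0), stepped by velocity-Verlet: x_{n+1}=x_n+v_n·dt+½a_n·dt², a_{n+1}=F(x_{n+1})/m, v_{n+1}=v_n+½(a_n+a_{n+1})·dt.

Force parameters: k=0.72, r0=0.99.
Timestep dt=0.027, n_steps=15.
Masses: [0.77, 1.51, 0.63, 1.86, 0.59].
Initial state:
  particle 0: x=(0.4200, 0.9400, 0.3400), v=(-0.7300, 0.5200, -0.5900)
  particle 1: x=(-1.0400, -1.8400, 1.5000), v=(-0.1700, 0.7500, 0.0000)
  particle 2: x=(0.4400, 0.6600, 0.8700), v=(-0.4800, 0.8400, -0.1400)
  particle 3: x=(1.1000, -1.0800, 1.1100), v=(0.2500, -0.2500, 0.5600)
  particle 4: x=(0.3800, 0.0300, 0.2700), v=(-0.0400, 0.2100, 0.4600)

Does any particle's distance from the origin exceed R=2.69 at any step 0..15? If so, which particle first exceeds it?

no

step 0: x0=(0.4200, 0.9400, 0.3400) x1=(-1.0400, -1.8400, 1.5000) x2=(0.4400, 0.6600, 0.8700) x3=(1.1000, -1.0800, 1.1100) x4=(0.3800, 0.0300, 0.2700)
step 1: x0=(0.4001, 0.9531, 0.3244) x1=(-1.0439, -1.8188, 1.4996) x2=(0.4268, 0.6816, 0.8666) x3=(1.1064, -1.0865, 1.1250) x4=(0.3786, 0.0349, 0.2829)
step 2: x0=(0.3797, 0.9642, 0.3094) x1=(-1.0463, -1.7959, 1.4985) x2=(0.4130, 0.7010, 0.8640) x3=(1.1123, -1.0924, 1.1399) x4=(0.3767, 0.0382, 0.2966)
step 3: x0=(0.3589, 0.9733, 0.2951) x1=(-1.0473, -1.7711, 1.4965) x2=(0.3988, 0.7183, 0.8623) x3=(1.1174, -1.0977, 1.1545) x4=(0.3743, 0.0401, 0.3112)
step 4: x0=(0.3378, 0.9805, 0.2815) x1=(-1.0470, -1.7446, 1.4938) x2=(0.3840, 0.7334, 0.8613) x3=(1.1219, -1.1024, 1.1689) x4=(0.3713, 0.0404, 0.3267)
step 5: x0=(0.3163, 0.9856, 0.2686) x1=(-1.0452, -1.7164, 1.4904) x2=(0.3688, 0.7463, 0.8612) x3=(1.1258, -1.1065, 1.1831) x4=(0.3678, 0.0392, 0.3431)
step 6: x0=(0.2944, 0.9888, 0.2564) x1=(-1.0420, -1.6864, 1.4862) x2=(0.3532, 0.7570, 0.8618) x3=(1.1290, -1.1099, 1.1970) x4=(0.3637, 0.0366, 0.3603)
step 7: x0=(0.2722, 0.9899, 0.2449) x1=(-1.0375, -1.6547, 1.4813) x2=(0.3372, 0.7655, 0.8633) x3=(1.1315, -1.1127, 1.2107) x4=(0.3592, 0.0325, 0.3784)
step 8: x0=(0.2497, 0.9890, 0.2342) x1=(-1.0316, -1.6215, 1.4757) x2=(0.3208, 0.7719, 0.8656) x3=(1.1333, -1.1148, 1.2242) x4=(0.3543, 0.0271, 0.3972)
step 9: x0=(0.2270, 0.9861, 0.2243) x1=(-1.0245, -1.5866, 1.4693) x2=(0.3040, 0.7762, 0.8686) x3=(1.1344, -1.1162, 1.2373) x4=(0.3488, 0.0203, 0.4169)
step 10: x0=(0.2040, 0.9812, 0.2152) x1=(-1.0160, -1.5502, 1.4623) x2=(0.2869, 0.7784, 0.8724) x3=(1.1348, -1.1170, 1.2502) x4=(0.3430, 0.0122, 0.4373)
step 11: x0=(0.1809, 0.9743, 0.2070) x1=(-1.0063, -1.5122, 1.4546) x2=(0.2695, 0.7785, 0.8770) x3=(1.1345, -1.1170, 1.2628) x4=(0.3367, 0.0028, 0.4585)
step 12: x0=(0.1576, 0.9654, 0.1995) x1=(-0.9953, -1.4728, 1.4463) x2=(0.2519, 0.7766, 0.8823) x3=(1.1335, -1.1163, 1.2751) x4=(0.3300, -0.0077, 0.4804)
step 13: x0=(0.1341, 0.9546, 0.1929) x1=(-0.9832, -1.4320, 1.4373) x2=(0.2340, 0.7726, 0.8884) x3=(1.1318, -1.1150, 1.2871) x4=(0.3229, -0.0194, 0.5030)
step 14: x0=(0.1105, 0.9419, 0.1871) x1=(-0.9699, -1.3899, 1.4277) x2=(0.2160, 0.7668, 0.8951) x3=(1.1294, -1.1129, 1.2988) x4=(0.3155, -0.0321, 0.5263)
step 15: x0=(0.0868, 0.9272, 0.1822) x1=(-0.9555, -1.3465, 1.4176) x2=(0.1977, 0.7590, 0.9026) x3=(1.1263, -1.1101, 1.3101) x4=(0.3078, -0.0459, 0.5501)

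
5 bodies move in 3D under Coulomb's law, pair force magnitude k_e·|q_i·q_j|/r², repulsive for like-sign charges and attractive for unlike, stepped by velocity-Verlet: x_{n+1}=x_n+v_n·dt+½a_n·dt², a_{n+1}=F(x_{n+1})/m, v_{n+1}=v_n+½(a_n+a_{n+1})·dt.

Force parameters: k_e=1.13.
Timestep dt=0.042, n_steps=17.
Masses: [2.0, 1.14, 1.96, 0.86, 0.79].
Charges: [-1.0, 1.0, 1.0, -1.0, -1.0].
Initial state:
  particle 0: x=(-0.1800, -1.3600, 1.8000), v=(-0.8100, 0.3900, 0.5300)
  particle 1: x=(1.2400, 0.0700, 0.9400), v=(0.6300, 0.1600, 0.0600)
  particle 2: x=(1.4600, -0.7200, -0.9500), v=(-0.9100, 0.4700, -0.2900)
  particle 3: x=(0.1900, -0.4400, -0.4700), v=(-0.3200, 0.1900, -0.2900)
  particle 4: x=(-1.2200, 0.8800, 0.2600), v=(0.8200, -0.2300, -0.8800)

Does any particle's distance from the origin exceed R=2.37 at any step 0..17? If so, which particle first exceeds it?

yes, particle 0

step 0: x0=(-0.1800, -1.3600, 1.8000) x1=(1.2400, 0.0700, 0.9400) x2=(1.4600, -0.7200, -0.9500) x3=(0.1900, -0.4400, -0.4700) x4=(-1.2200, 0.8800, 0.2600)
step 1: x0=(-0.2139, -1.3436, 1.8223) x1=(1.2661, 0.0766, 0.9425) x2=(1.4215, -0.7002, -0.9621) x3=(0.1775, -0.4321, -0.4824) x4=(-1.1856, 0.8705, 0.2231)
step 2: x0=(-0.2476, -1.3272, 1.8446) x1=(1.2913, 0.0832, 0.9452) x2=(1.3824, -0.6804, -0.9742) x3=(0.1670, -0.4246, -0.4953) x4=(-1.1511, 0.8615, 0.1862)
step 3: x0=(-0.2812, -1.3109, 1.8670) x1=(1.3159, 0.0895, 0.9479) x2=(1.3426, -0.6606, -0.9862) x3=(0.1586, -0.4174, -0.5086) x4=(-1.1167, 0.8529, 0.1494)
step 4: x0=(-0.3145, -1.2945, 1.8895) x1=(1.3396, 0.0958, 0.9506) x2=(1.3022, -0.6407, -0.9980) x3=(0.1522, -0.4106, -0.5226) x4=(-1.0823, 0.8447, 0.1127)
step 5: x0=(-0.3477, -1.2782, 1.9120) x1=(1.3627, 0.1020, 0.9535) x2=(1.2610, -0.6207, -1.0097) x3=(0.1480, -0.4042, -0.5372) x4=(-1.0479, 0.8370, 0.0760)
step 6: x0=(-0.3808, -1.2618, 1.9346) x1=(1.3851, 0.1081, 0.9564) x2=(1.2191, -0.6006, -1.0212) x3=(0.1461, -0.3983, -0.5524) x4=(-1.0136, 0.8298, 0.0394)
step 7: x0=(-0.4136, -1.2455, 1.9572) x1=(1.4068, 0.1142, 0.9594) x2=(1.1764, -0.5804, -1.0326) x3=(0.1466, -0.3929, -0.5685) x4=(-0.9792, 0.8231, 0.0028)
step 8: x0=(-0.4463, -1.2293, 1.9799) x1=(1.4279, 0.1202, 0.9625) x2=(1.1329, -0.5602, -1.0437) x3=(0.1495, -0.3881, -0.5853) x4=(-0.9449, 0.8170, -0.0336)
step 9: x0=(-0.4789, -1.2130, 2.0027) x1=(1.4483, 0.1261, 0.9657) x2=(1.0884, -0.5398, -1.0546) x3=(0.1551, -0.3840, -0.6031) x4=(-0.9106, 0.8113, -0.0700)
step 10: x0=(-0.5113, -1.1968, 2.0256) x1=(1.4682, 0.1319, 0.9689) x2=(1.0429, -0.5193, -1.0651) x3=(0.1634, -0.3805, -0.6220) x4=(-0.8762, 0.8062, -0.1063)
step 11: x0=(-0.5436, -1.1805, 2.0485) x1=(1.4874, 0.1377, 0.9722) x2=(0.9962, -0.4986, -1.0752) x3=(0.1747, -0.3777, -0.6420) x4=(-0.8419, 0.8017, -0.1426)
step 12: x0=(-0.5758, -1.1643, 2.0715) x1=(1.5061, 0.1435, 0.9756) x2=(0.9484, -0.4778, -1.0849) x3=(0.1893, -0.3757, -0.6634) x4=(-0.8076, 0.7977, -0.1788)
step 13: x0=(-0.6078, -1.1482, 2.0945) x1=(1.5243, 0.1492, 0.9789) x2=(0.8992, -0.4568, -1.0940) x3=(0.2074, -0.3745, -0.6864) x4=(-0.7732, 0.7943, -0.2149)
step 14: x0=(-0.6397, -1.1320, 2.1176) x1=(1.5420, 0.1548, 0.9823) x2=(0.8484, -0.4356, -1.1023) x3=(0.2295, -0.3742, -0.7113) x4=(-0.7388, 0.7914, -0.2510)
step 15: x0=(-0.6716, -1.1159, 2.1408) x1=(1.5591, 0.1605, 0.9858) x2=(0.7957, -0.4141, -1.1096) x3=(0.2561, -0.3747, -0.7387) x4=(-0.7043, 0.7891, -0.2871)
step 16: x0=(-0.7033, -1.0998, 2.1640) x1=(1.5758, 0.1660, 0.9892) x2=(0.7409, -0.3925, -1.1156) x3=(0.2881, -0.3761, -0.7692) x4=(-0.6697, 0.7872, -0.3231)
step 17: x0=(-0.7349, -1.0837, 2.1873) x1=(1.5920, 0.1716, 0.9926) x2=(0.6833, -0.3707, -1.1198) x3=(0.3266, -0.3782, -0.8041) x4=(-0.6350, 0.7859, -0.3591)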